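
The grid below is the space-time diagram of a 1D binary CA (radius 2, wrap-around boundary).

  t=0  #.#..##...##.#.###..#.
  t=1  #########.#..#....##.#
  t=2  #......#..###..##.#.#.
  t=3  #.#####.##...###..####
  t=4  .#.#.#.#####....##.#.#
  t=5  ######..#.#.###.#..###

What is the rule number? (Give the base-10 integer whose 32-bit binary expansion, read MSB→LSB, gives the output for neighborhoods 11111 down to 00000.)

1266652743

  nb #####: next=.  (t=1,i=1, bit31=0)
  nb ####.: next=#  (t=1,i=7, bit30=1)
  nb ###.#: next=.  (t=1,i=8, bit29=0)
  nb ###..: next=.  (t=0,i=17, bit28=0)
  nb ##.##: next=#  (t=1,i=20, bit27=1)
  nb ##.#.: next=.  (t=0,i=12, bit26=0)
  nb ##..#: next=#  (t=0,i=18, bit25=1)
  nb ##...: next=#  (t=0,i=7, bit24=1)
  nb #.###: next=.  (t=0,i=15, bit23=0)
  nb #.##.: next=#  (t=3,i=8, bit22=1)
  nb #.#.#: next=#  (t=0,i=0, bit21=1)
  nb #.#..: next=#  (t=0,i=2, bit20=1)
  nb #..##: next=#  (t=0,i=4, bit19=1)
  nb #..#.: next=#  (t=0,i=19, bit18=1)
  nb #...#: next=#  (t=0,i=8, bit17=1)
  nb #....: next=#  (t=1,i=15, bit16=1)
  nb .####: next=#  (t=1,i=0, bit15=1)
  nb .###.: next=.  (t=0,i=16, bit14=0)
  nb .##.#: next=.  (t=0,i=11, bit13=0)
  nb .##..: next=#  (t=0,i=6, bit12=1)
  nb .#.##: next=.  (t=0,i=14, bit11=0)
  nb .#.#.: next=#  (t=0,i=1, bit10=1)
  nb .#..#: next=#  (t=0,i=3, bit9=1)
  nb .#...: next=.  (t=1,i=14, bit8=0)
  nb ..###: next=.  (t=2,i=10, bit7=0)
  nb ..##.: next=#  (t=0,i=5, bit6=1)
  nb ..#.#: next=.  (t=0,i=20, bit5=0)
  nb ..#..: next=.  (t=1,i=13, bit4=0)
  nb ...##: next=.  (t=0,i=9, bit3=0)
  nb ...#.: next=#  (t=2,i=6, bit2=1)
  nb ....#: next=#  (t=1,i=16, bit1=1)
  nb .....: next=#  (t=2,i=3, bit0=1)
  bits 01001011011111111001011001000111 = 1266652743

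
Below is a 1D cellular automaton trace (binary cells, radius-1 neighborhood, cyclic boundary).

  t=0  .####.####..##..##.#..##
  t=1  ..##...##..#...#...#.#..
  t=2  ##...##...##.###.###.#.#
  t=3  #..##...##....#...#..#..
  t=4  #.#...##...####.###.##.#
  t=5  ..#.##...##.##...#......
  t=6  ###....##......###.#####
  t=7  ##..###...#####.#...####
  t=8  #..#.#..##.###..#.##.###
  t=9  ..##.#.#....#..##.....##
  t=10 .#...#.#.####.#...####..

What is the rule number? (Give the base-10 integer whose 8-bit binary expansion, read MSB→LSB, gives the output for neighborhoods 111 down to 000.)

  [7] ### => #  t=0,i=2
  [6] ##. => .  t=0,i=4
  [5] #.# => .  t=0,i=0
  [4] #.. => .  t=0,i=10
  [3] .## => .  t=0,i=1
  [2] .#. => #  t=0,i=19
  [1] ..# => #  t=0,i=11
  [0] ... => #  t=1,i=0
  bits 10000111 = 135

135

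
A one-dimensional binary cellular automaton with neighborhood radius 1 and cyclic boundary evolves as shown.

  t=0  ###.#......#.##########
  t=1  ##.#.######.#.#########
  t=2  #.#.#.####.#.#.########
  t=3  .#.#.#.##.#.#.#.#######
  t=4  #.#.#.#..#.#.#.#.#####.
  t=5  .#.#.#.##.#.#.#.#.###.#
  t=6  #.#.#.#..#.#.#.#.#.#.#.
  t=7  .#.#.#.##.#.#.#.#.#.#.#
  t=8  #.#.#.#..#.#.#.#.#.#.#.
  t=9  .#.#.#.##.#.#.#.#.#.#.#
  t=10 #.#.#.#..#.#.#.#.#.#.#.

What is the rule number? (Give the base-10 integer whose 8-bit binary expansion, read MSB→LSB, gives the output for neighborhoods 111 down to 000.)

  nb ###: next=#  (t=0,i=0, bit7=1)
  nb ##.: next=.  (t=0,i=2, bit6=0)
  nb #.#: next=#  (t=0,i=3, bit5=1)
  nb #..: next=#  (t=0,i=5, bit4=1)
  nb .##: next=.  (t=0,i=13, bit3=0)
  nb .#.: next=.  (t=0,i=4, bit2=0)
  nb ..#: next=#  (t=0,i=10, bit1=1)
  nb ...: next=#  (t=0,i=6, bit0=1)
  bits 10110011 = 179

179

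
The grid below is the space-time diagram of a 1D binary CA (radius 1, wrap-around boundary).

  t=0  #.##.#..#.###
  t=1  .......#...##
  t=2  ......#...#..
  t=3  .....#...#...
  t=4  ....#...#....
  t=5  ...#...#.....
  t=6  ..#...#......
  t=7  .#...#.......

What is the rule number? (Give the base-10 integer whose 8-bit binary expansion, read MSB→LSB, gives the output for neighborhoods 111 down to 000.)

  ###|#  b7=1 t=0,i=11
  ##.|.  b6=0 t=0,i=0
  #.#|.  b5=0 t=0,i=1
  #..|.  b4=0 t=0,i=6
  .##|.  b3=0 t=0,i=2
  .#.|.  b2=0 t=0,i=5
  ..#|#  b1=1 t=0,i=7
  ...|.  b0=0 t=1,i=1
  bits 10000010 = 130

130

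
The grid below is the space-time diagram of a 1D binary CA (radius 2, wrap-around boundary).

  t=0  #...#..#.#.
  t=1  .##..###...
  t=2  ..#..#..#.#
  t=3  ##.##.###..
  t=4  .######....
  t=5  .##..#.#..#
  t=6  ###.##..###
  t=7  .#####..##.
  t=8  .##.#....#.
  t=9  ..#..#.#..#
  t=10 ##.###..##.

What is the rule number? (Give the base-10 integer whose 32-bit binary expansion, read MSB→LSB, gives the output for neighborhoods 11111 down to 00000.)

1774631842

  #####|.  b31=0 t=4,i=3
  ####.|#  b30=1 t=4,i=5
  ###.#|#  b29=1 t=6,i=2
  ###..|.  b28=0 t=1,i=7
  ##.##|#  b27=1 t=3,i=2
  ##.#.|.  b26=0 t=8,i=3
  ##..#|.  b25=0 t=1,i=3
  ##...|#  b24=1 t=1,i=8
  #.###|#  b23=1 t=3,i=6
  #.##.|#  b22=1 t=3,i=3
  #.#.#|.  b21=0 t=0,i=9
  #.#..|.  b20=0 t=0,i=0
  #..##|.  b19=0 t=1,i=4
  #..#.|#  b18=1 t=0,i=6
  #...#|#  b17=1 t=0,i=2
  #....|.  b16=0 t=1,i=9
  .####|#  b15=1 t=4,i=2
  .###.|.  b14=0 t=1,i=6
  .##.#|#  b13=1 t=3,i=1
  .##..|#  b12=1 t=1,i=2
  .#.##|#  b11=1 t=5,i=0
  .#.#.|.  b10=0 t=0,i=8
  .#..#|#  b9=1 t=0,i=5
  .#...|#  b8=1 t=0,i=1
  ..###|#  b7=1 t=1,i=5
  ..##.|.  b6=0 t=1,i=1
  ..#.#|#  b5=1 t=0,i=7
  ..#..|.  b4=0 t=0,i=4
  ...##|.  b3=0 t=1,i=0
  ...#.|.  b2=0 t=0,i=3
  ....#|#  b1=1 t=1,i=10
  .....|.  b0=0 t=4,i=9
  bits 01101001110001101011101110100010 = 1774631842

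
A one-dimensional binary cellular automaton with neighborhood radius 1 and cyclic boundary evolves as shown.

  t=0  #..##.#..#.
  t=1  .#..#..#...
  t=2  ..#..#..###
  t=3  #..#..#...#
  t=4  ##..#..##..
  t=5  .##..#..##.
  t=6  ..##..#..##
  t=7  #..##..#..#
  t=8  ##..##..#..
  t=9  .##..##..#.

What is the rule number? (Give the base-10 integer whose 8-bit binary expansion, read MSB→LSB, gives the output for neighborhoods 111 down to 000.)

81

  nb ###: next=.  (t=2,i=9, bit7=0)
  nb ##.: next=#  (t=0,i=4, bit6=1)
  nb #.#: next=.  (t=0,i=5, bit5=0)
  nb #..: next=#  (t=0,i=1, bit4=1)
  nb .##: next=.  (t=0,i=3, bit3=0)
  nb .#.: next=.  (t=0,i=0, bit2=0)
  nb ..#: next=.  (t=0,i=2, bit1=0)
  nb ...: next=#  (t=1,i=9, bit0=1)
  bits 01010001 = 81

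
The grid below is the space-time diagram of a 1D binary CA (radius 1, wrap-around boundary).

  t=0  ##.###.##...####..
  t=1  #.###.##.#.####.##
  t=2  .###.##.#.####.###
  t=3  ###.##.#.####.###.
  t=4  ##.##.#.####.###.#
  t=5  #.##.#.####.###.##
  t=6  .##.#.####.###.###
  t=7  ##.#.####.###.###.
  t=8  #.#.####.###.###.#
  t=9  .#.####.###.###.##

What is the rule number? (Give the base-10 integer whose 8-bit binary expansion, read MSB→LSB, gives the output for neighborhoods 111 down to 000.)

  ###|#  b7=1 t=0,i=4
  ##.|.  b6=0 t=0,i=1
  #.#|#  b5=1 t=0,i=2
  #..|#  b4=1 t=0,i=9
  .##|#  b3=1 t=0,i=0
  .#.|.  b2=0 t=1,i=9
  ..#|#  b1=1 t=0,i=11
  ...|.  b0=0 t=0,i=10
  bits 10111010 = 186

186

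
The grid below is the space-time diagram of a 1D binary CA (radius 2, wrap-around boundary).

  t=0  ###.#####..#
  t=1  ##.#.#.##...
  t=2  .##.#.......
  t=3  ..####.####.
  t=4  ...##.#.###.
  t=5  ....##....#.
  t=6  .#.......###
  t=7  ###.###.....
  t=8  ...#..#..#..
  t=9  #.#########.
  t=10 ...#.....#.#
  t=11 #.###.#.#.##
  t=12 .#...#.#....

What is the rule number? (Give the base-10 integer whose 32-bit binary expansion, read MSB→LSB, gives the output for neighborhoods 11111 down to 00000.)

1544857365

  [31] ##### => .  t=0,i=6
  [30] ####. => #  t=0,i=1
  [29] ###.# => .  t=0,i=2
  [28] ###.. => #  t=0,i=8
  [27] ##.## => #  t=0,i=3
  [26] ##.#. => #  t=1,i=2
  [25] ##..# => .  t=0,i=9
  [24] ##... => .  t=1,i=9
  [23] #.### => .  t=0,i=4
  [22] #.##. => .  t=1,i=7
  [21] #.#.# => .  t=1,i=3
  [20] #.#.. => #  t=2,i=4
  [19] #..## => .  t=0,i=10
  [18] #..#. => #  t=8,i=5
  [17] #...# => .  t=1,i=10
  [16] #.... => .  t=2,i=6
  [15] .#### => #  t=0,i=0
  [14] .###. => .  t=4,i=9
  [13] .##.# => #  t=1,i=1
  [12] .##.. => .  t=1,i=8
  [11] .#.## => .  t=1,i=6
  [10] .#.#. => #  t=1,i=4
  [9] .#..# => #  t=8,i=4
  [8] .#... => #  t=2,i=5
  [7] ..### => .  t=0,i=11
  [6] ..##. => .  t=1,i=0
  [5] ..#.# => .  t=10,i=9
  [4] ..#.. => #  t=5,i=10
  [3] ...## => .  t=1,i=11
  [2] ...#. => #  t=5,i=9
  [1] ....# => .  t=2,i=11
  [0] ..... => #  t=2,i=7
  bits 01011100000101001010011100010101 = 1544857365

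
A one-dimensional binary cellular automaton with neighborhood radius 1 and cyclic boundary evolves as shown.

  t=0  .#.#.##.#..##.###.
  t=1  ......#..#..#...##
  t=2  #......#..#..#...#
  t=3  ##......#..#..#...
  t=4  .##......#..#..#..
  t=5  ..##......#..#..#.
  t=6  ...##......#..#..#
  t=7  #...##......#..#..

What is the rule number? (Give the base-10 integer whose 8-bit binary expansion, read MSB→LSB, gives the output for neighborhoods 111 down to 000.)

80

  ###|.  b7=0 t=0,i=15
  ##.|#  b6=1 t=0,i=6
  #.#|.  b5=0 t=0,i=2
  #..|#  b4=1 t=0,i=9
  .##|.  b3=0 t=0,i=5
  .#.|.  b2=0 t=0,i=1
  ..#|.  b1=0 t=0,i=0
  ...|.  b0=0 t=1,i=1
  bits 01010000 = 80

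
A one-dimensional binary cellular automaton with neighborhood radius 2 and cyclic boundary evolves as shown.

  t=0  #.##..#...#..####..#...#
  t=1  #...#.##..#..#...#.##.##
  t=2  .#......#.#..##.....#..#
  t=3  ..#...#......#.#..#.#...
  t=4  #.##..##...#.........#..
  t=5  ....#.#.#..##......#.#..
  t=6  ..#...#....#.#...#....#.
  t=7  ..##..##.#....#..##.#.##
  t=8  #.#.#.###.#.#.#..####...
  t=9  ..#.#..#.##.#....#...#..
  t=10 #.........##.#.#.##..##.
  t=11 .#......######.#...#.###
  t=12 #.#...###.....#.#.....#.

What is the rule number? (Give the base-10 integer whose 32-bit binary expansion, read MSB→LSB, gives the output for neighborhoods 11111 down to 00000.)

119562714

  #####|.  b31=0 t=11,i=10
  ####.|.  b30=0 t=0,i=15
  ###.#|.  b29=0 t=8,i=8
  ###..|.  b28=0 t=0,i=16
  ##.##|.  b27=0 t=0,i=1
  ##.#.|#  b26=1 t=7,i=8
  ##..#|#  b25=1 t=0,i=4
  ##...|#  b24=1 t=1,i=1
  #.###|.  b23=0 t=1,i=22
  #.##.|.  b22=0 t=0,i=2
  #.#.#|#  b21=1 t=5,i=6
  #.#..|.  b20=0 t=2,i=1
  #..##|.  b19=0 t=0,i=12
  #..#.|.  b18=0 t=0,i=5
  #...#|.  b17=0 t=0,i=8
  #....|.  b16=0 t=2,i=3
  .####|.  b15=0 t=0,i=14
  .###.|#  b14=1 t=1,i=23
  .##.#|#  b13=1 t=0,i=0
  .##..|.  b12=0 t=0,i=3
  .#.##|.  b11=0 t=1,i=5
  .#.#.|.  b10=0 t=2,i=0
  .#..#|.  b9=0 t=0,i=11
  .#...|#  b8=1 t=0,i=7
  ..###|#  b7=1 t=0,i=13
  ..##.|#  b6=1 t=0,i=23
  ..#.#|.  b5=0 t=1,i=4
  ..#..|#  b4=1 t=0,i=6
  ...##|#  b3=1 t=0,i=22
  ...#.|.  b2=0 t=0,i=9
  ....#|#  b1=1 t=2,i=6
  .....|.  b0=0 t=2,i=4
  bits 00000111001000000110000111011010 = 119562714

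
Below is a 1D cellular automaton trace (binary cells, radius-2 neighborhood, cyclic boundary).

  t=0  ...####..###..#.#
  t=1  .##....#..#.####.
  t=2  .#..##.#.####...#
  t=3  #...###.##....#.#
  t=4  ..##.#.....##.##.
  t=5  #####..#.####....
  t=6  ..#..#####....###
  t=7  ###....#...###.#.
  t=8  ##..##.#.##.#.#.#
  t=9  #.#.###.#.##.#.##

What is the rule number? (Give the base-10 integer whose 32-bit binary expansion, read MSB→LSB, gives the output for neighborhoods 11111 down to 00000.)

2257022074

  ##### -> #   bit 31 = 1  t=5,i=2
  ####. -> .   bit 30 = 0  t=0,i=5
  ###.# -> .   bit 29 = 0  t=3,i=6
  ###.. -> .   bit 28 = 0  t=0,i=6
  ##.## -> .   bit 27 = 0  t=3,i=7
  ##.#. -> #   bit 26 = 1  t=2,i=6
  ##..# -> #   bit 25 = 1  t=0,i=7
  ##... -> .   bit 24 = 0  t=1,i=3
  #.### -> #   bit 23 = 1  t=1,i=12
  #.##. -> .   bit 22 = 0  t=3,i=8
  #.#.# -> .   bit 21 = 0  t=2,i=7
  #.#.. -> .   bit 20 = 0  t=0,i=16
  #..## -> .   bit 19 = 0  t=0,i=8
  #..#. -> #   bit 18 = 1  t=0,i=13
  #...# -> #   bit 17 = 1  t=0,i=1
  #.... -> #   bit 16 = 1  t=1,i=4
  .#### -> .   bit 15 = 0  t=0,i=4
  .###. -> #   bit 14 = 1  t=0,i=10
  .##.# -> #   bit 13 = 1  t=2,i=5
  .##.. -> .   bit 12 = 0  t=1,i=2
  .#.## -> #   bit 11 = 1  t=1,i=11
  .#.#. -> #   bit 10 = 1  t=0,i=15
  .#..# -> .   bit 9 = 0  t=1,i=8
  .#... -> .   bit 8 = 0  t=0,i=0
  ..### -> .   bit 7 = 0  t=0,i=3
  ..##. -> #   bit 6 = 1  t=1,i=1
  ..#.# -> #   bit 5 = 1  t=0,i=14
  ..#.. -> #   bit 4 = 1  t=1,i=7
  ...## -> #   bit 3 = 1  t=0,i=2
  ...#. -> .   bit 2 = 0  t=1,i=6
  ....# -> #   bit 1 = 1  t=1,i=5
  ..... -> .   bit 0 = 0  t=4,i=8
  bits 10000110100001110110110001111010 = 2257022074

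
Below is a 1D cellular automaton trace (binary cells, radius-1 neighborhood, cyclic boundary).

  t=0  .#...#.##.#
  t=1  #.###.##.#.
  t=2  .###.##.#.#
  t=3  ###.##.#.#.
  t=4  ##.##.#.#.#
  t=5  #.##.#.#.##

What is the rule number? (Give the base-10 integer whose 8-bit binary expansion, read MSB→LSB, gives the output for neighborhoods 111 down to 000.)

187

  [7] ### => #  t=1,i=3
  [6] ##. => .  t=0,i=8
  [5] #.# => #  t=0,i=0
  [4] #.. => #  t=0,i=2
  [3] .## => #  t=0,i=7
  [2] .#. => .  t=0,i=1
  [1] ..# => #  t=0,i=4
  [0] ... => #  t=0,i=3
  bits 10111011 = 187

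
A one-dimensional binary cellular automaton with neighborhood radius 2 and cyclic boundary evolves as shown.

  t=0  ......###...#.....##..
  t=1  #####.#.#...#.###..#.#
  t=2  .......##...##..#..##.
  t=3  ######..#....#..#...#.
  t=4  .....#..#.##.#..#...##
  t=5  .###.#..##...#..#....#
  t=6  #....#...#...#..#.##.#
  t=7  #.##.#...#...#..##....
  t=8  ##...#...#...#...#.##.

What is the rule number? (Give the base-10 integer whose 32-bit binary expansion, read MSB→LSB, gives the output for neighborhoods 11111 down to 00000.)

  nb #####: next=.  (t=1,i=1, bit31=0)
  nb ####.: next=.  (t=1,i=3, bit30=0)
  nb ###.#: next=.  (t=1,i=4, bit29=0)
  nb ###..: next=#  (t=0,i=8, bit28=1)
  nb ##.##: next=.  (t=6,i=20, bit27=0)
  nb ##.#.: next=.  (t=1,i=5, bit26=0)
  nb ##..#: next=.  (t=1,i=17, bit25=0)
  nb ##...: next=.  (t=0,i=9, bit24=0)
  nb #.###: next=.  (t=1,i=14, bit23=0)
  nb #.##.: next=.  (t=4,i=10, bit22=0)
  nb #.#.#: next=.  (t=1,i=6, bit21=0)
  nb #.#..: next=#  (t=1,i=8, bit20=1)
  nb #..##: next=.  (t=2,i=18, bit19=0)
  nb #..#.: next=.  (t=1,i=18, bit18=0)
  nb #...#: next=.  (t=0,i=10, bit17=0)
  nb #....: next=#  (t=0,i=14, bit16=1)
  nb .####: next=.  (t=1,i=0, bit15=0)
  nb .###.: next=.  (t=0,i=7, bit14=0)
  nb .##.#: next=.  (t=4,i=11, bit13=0)
  nb .##..: next=#  (t=0,i=19, bit12=1)
  nb .#.##: next=#  (t=1,i=13, bit11=1)
  nb .#.#.: next=#  (t=1,i=7, bit10=1)
  nb .#..#: next=.  (t=2,i=17, bit9=0)
  nb .#...: next=.  (t=0,i=13, bit8=0)
  nb ..###: next=#  (t=0,i=6, bit7=1)
  nb ..##.: next=.  (t=0,i=18, bit6=0)
  nb ..#.#: next=#  (t=1,i=12, bit5=1)
  nb ..#..: next=#  (t=0,i=12, bit4=1)
  nb ...##: next=.  (t=0,i=5, bit3=0)
  nb ...#.: next=.  (t=0,i=11, bit2=0)
  nb ....#: next=#  (t=0,i=4, bit1=1)
  nb .....: next=#  (t=0,i=0, bit0=1)
  bits 00010000000100010001110010110011 = 269556915

269556915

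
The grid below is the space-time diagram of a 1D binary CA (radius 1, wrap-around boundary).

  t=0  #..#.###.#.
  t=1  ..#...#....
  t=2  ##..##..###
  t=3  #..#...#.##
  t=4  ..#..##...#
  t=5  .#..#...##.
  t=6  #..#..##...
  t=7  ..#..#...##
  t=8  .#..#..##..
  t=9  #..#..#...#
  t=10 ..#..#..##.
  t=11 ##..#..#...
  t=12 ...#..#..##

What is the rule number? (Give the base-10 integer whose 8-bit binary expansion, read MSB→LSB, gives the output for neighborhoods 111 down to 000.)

131

  ### -> #   bit 7 = 1  t=0,i=6
  ##. -> .   bit 6 = 0  t=0,i=7
  #.# -> .   bit 5 = 0  t=0,i=4
  #.. -> .   bit 4 = 0  t=0,i=1
  .## -> .   bit 3 = 0  t=0,i=5
  .#. -> .   bit 2 = 0  t=0,i=0
  ..# -> #   bit 1 = 1  t=0,i=2
  ... -> #   bit 0 = 1  t=1,i=0
  bits 10000011 = 131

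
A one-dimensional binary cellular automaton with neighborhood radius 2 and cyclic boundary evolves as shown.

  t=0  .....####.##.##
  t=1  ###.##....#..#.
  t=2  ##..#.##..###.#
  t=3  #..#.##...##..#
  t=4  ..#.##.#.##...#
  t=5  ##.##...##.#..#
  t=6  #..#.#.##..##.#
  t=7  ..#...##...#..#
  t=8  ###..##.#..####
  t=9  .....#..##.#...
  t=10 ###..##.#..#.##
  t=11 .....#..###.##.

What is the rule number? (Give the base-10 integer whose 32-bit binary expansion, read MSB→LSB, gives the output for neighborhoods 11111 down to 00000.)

30755545

  [31] ##### => .  t=8,i=0
  [30] ####. => .  t=0,i=7
  [29] ###.# => .  t=0,i=8
  [28] ###.. => .  t=2,i=1
  [27] ##.## => .  t=0,i=9
  [26] ##.#. => .  t=4,i=6
  [25] ##..# => .  t=2,i=2
  [24] ##... => #  t=0,i=0
  [23] #.### => #  t=1,i=0
  [22] #.##. => #  t=0,i=10
  [21] #.#.# => .  t=4,i=7
  [20] #.#.. => #  t=5,i=11
  [19] #..## => .  t=2,i=9
  [18] #..#. => #  t=1,i=12
  [17] #...# => .  t=3,i=8
  [16] #.... => #  t=0,i=1
  [15] .#### => .  t=0,i=6
  [14] .###. => #  t=1,i=1
  [13] .##.# => .  t=0,i=11
  [12] .##.. => .  t=0,i=14
  [11] .#.## => #  t=1,i=14
  [10] .#.#. => .  t=6,i=4
  [9] .#..# => #  t=1,i=11
  [8] .#... => .  t=7,i=3
  [7] ..### => #  t=0,i=5
  [6] ..##. => #  t=3,i=10
  [5] ..#.# => .  t=1,i=13
  [4] ..#.. => #  t=1,i=10
  [3] ...## => #  t=0,i=4
  [2] ...#. => .  t=1,i=9
  [1] ....# => .  t=0,i=3
  [0] ..... => #  t=0,i=2
  bits 00000001110101010100101011011001 = 30755545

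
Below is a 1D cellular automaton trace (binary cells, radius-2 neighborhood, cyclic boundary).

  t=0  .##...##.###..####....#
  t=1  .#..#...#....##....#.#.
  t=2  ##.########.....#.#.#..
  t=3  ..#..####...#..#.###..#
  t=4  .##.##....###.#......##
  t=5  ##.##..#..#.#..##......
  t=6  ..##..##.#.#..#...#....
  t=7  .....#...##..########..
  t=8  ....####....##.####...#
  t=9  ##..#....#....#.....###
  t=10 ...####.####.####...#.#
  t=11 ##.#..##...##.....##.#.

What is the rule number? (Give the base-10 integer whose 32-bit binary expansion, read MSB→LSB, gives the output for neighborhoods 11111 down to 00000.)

  [31] ##### => #  t=2,i=5
  [30] ####. => .  t=0,i=16
  [29] ###.# => #  t=4,i=12
  [28] ###.. => .  t=0,i=11
  [27] ##.## => #  t=0,i=8
  [26] ##.#. => .  t=4,i=13
  [25] ##..# => .  t=0,i=12
  [24] ##... => .  t=0,i=3
  [23] #.### => .  t=0,i=9
  [22] #.##. => #  t=0,i=1
  [21] #.#.# => #  t=2,i=18
  [20] #.#.. => .  t=1,i=21
  [19] #..## => #  t=0,i=13
  [18] #..#. => #  t=1,i=0
  [17] #...# => #  t=0,i=4
  [16] #.... => #  t=0,i=19
  [15] .#### => .  t=0,i=15
  [14] .###. => .  t=0,i=10
  [13] .##.# => .  t=0,i=7
  [12] .##.. => .  t=0,i=2
  [11] .#.## => .  t=0,i=0
  [10] .#.#. => #  t=1,i=20
  [9] .#..# => .  t=1,i=2
  [8] .#... => #  t=1,i=5
  [7] ..### => #  t=0,i=14
  [6] ..##. => .  t=0,i=6
  [5] ..#.# => .  t=0,i=22
  [4] ..#.. => #  t=1,i=1
  [3] ...## => .  t=0,i=5
  [2] ...#. => #  t=0,i=21
  [1] ....# => .  t=0,i=20
  [0] ..... => .  t=2,i=13
  bits 10101000011011110000010110010100 = 2825848212

2825848212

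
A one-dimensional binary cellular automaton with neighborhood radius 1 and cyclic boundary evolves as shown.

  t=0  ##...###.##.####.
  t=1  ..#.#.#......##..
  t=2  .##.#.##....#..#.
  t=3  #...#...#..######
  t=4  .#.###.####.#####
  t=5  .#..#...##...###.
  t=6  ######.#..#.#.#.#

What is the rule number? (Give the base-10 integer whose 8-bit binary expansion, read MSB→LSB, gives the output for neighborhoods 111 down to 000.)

  ###|#  b7=1 t=0,i=6
  ##.|.  b6=0 t=0,i=1
  #.#|.  b5=0 t=0,i=8
  #..|#  b4=1 t=0,i=2
  .##|.  b3=0 t=0,i=0
  .#.|#  b2=1 t=1,i=2
  ..#|#  b1=1 t=0,i=4
  ...|.  b0=0 t=0,i=3
  bits 10010110 = 150

150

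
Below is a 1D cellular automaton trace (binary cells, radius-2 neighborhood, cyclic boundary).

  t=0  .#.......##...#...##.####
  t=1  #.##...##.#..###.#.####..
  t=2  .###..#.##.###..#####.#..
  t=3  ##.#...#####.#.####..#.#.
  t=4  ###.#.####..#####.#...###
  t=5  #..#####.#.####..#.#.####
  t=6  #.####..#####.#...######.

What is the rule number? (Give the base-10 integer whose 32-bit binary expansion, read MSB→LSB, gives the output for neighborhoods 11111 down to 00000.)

2632564638

  nb #####: next=#  (t=2,i=18, bit31=1)
  nb ####.: next=.  (t=0,i=23, bit30=0)
  nb ###.#: next=.  (t=0,i=24, bit29=0)
  nb ###..: next=#  (t=1,i=22, bit28=1)
  nb ##.##: next=#  (t=0,i=20, bit27=1)
  nb ##.#.: next=#  (t=0,i=0, bit26=1)
  nb ##..#: next=.  (t=1,i=23, bit25=0)
  nb ##...: next=.  (t=0,i=11, bit24=0)
  nb #.###: next=#  (t=0,i=21, bit23=1)
  nb #.##.: next=#  (t=1,i=2, bit22=1)
  nb #.#.#: next=#  (t=1,i=17, bit21=1)
  nb #.#..: next=.  (t=0,i=1, bit20=0)
  nb #..##: next=#  (t=1,i=12, bit19=1)
  nb #..#.: next=.  (t=1,i=24, bit18=0)
  nb #...#: next=.  (t=0,i=12, bit17=0)
  nb #....: next=#  (t=0,i=3, bit16=1)
  nb .####: next=#  (t=0,i=22, bit15=1)
  nb .###.: next=.  (t=1,i=14, bit14=0)
  nb .##.#: next=#  (t=0,i=19, bit13=1)
  nb .##..: next=#  (t=0,i=10, bit12=1)
  nb .#.##: next=#  (t=1,i=1, bit11=1)
  nb .#.#.: next=#  (t=3,i=22, bit10=1)
  nb .#..#: next=#  (t=1,i=11, bit9=1)
  nb .#...: next=#  (t=0,i=2, bit8=1)
  nb ..###: next=#  (t=1,i=13, bit7=1)
  nb ..##.: next=.  (t=0,i=9, bit6=0)
  nb ..#.#: next=.  (t=1,i=0, bit5=0)
  nb ..#..: next=#  (t=0,i=14, bit4=1)
  nb ...##: next=#  (t=0,i=8, bit3=1)
  nb ...#.: next=#  (t=0,i=13, bit2=1)
  nb ....#: next=#  (t=0,i=7, bit1=1)
  nb .....: next=.  (t=0,i=4, bit0=0)
  bits 10011100111010011011111110011110 = 2632564638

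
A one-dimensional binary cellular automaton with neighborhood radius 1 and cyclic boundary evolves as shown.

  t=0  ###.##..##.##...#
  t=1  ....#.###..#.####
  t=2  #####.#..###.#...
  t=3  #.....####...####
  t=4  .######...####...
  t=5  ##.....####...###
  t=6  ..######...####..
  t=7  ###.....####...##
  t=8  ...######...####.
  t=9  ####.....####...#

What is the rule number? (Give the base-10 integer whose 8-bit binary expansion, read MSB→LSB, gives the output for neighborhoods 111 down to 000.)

  nb ###: next=.  (t=0,i=0, bit7=0)
  nb ##.: next=.  (t=0,i=2, bit6=0)
  nb #.#: next=.  (t=0,i=3, bit5=0)
  nb #..: next=#  (t=0,i=6, bit4=1)
  nb .##: next=#  (t=0,i=4, bit3=1)
  nb .#.: next=#  (t=1,i=4, bit2=1)
  nb ..#: next=#  (t=0,i=7, bit1=1)
  nb ...: next=#  (t=0,i=14, bit0=1)
  bits 00011111 = 31

31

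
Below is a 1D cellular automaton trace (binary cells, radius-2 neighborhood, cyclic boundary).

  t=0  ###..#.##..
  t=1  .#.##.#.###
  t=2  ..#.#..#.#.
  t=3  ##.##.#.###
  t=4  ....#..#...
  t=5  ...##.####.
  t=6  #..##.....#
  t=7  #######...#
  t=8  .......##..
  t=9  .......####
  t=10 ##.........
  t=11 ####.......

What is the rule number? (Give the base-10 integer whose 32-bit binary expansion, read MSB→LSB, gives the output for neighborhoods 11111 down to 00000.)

52395348

  #####|.  b31=0 t=3,i=10
  ####.|.  b30=0 t=3,i=0
  ###.#|.  b29=0 t=1,i=10
  ###..|.  b28=0 t=0,i=2
  ##.##|.  b27=0 t=3,i=2
  ##.#.|.  b26=0 t=1,i=0
  ##..#|#  b25=1 t=0,i=3
  ##...|#  b24=1 t=5,i=10
  #.###|.  b23=0 t=1,i=8
  #.##.|.  b22=0 t=0,i=7
  #.#.#|.  b21=0 t=1,i=1
  #.#..|#  b20=1 t=2,i=4
  #..##|#  b19=1 t=0,i=10
  #..#.|#  b18=1 t=0,i=4
  #...#|#  b17=1 t=2,i=0
  #....|#  b16=1 t=4,i=9
  .####|.  b15=0 t=3,i=9
  .###.|#  b14=1 t=0,i=1
  .##.#|#  b13=1 t=1,i=4
  .##..|#  b12=1 t=0,i=8
  .#.##|#  b11=1 t=0,i=6
  .#.#.|#  b10=1 t=2,i=3
  .#..#|.  b9=0 t=2,i=5
  .#...|#  b8=1 t=2,i=10
  ..###|.  b7=0 t=0,i=0
  ..##.|#  b6=1 t=5,i=3
  ..#.#|.  b5=0 t=0,i=5
  ..#..|#  b4=1 t=4,i=4
  ...##|.  b3=0 t=5,i=2
  ...#.|#  b2=1 t=2,i=1
  ....#|.  b1=0 t=4,i=2
  .....|.  b0=0 t=4,i=0
  bits 00000011000111110111110101010100 = 52395348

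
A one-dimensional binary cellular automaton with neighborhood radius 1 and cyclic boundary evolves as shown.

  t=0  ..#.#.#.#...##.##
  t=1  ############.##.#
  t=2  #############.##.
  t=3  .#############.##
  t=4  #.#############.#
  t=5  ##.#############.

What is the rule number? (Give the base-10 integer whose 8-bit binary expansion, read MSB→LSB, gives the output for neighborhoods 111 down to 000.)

247

  nb ###: next=#  (t=1,i=0, bit7=1)
  nb ##.: next=#  (t=0,i=13, bit6=1)
  nb #.#: next=#  (t=0,i=3, bit5=1)
  nb #..: next=#  (t=0,i=0, bit4=1)
  nb .##: next=.  (t=0,i=12, bit3=0)
  nb .#.: next=#  (t=0,i=2, bit2=1)
  nb ..#: next=#  (t=0,i=1, bit1=1)
  nb ...: next=#  (t=0,i=10, bit0=1)
  bits 11110111 = 247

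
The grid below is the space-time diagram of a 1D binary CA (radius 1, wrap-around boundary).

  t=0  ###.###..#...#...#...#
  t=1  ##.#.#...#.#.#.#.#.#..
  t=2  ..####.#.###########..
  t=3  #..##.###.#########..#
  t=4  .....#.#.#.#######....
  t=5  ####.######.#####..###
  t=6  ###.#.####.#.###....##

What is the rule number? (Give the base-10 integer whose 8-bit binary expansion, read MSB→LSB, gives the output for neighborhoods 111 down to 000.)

165

  nb ###: next=#  (t=0,i=0, bit7=1)
  nb ##.: next=.  (t=0,i=2, bit6=0)
  nb #.#: next=#  (t=0,i=3, bit5=1)
  nb #..: next=.  (t=0,i=7, bit4=0)
  nb .##: next=.  (t=0,i=4, bit3=0)
  nb .#.: next=#  (t=0,i=9, bit2=1)
  nb ..#: next=.  (t=0,i=8, bit1=0)
  nb ...: next=#  (t=0,i=11, bit0=1)
  bits 10100101 = 165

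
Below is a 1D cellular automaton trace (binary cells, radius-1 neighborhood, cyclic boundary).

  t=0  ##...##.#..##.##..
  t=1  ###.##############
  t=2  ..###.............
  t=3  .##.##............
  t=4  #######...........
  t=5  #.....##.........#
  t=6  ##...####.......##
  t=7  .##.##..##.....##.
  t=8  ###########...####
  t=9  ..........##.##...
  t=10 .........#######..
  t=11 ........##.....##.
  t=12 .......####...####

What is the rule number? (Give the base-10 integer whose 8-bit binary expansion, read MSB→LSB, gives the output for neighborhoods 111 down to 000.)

  ### -> .   bit 7 = 0  t=1,i=0
  ##. -> #   bit 6 = 1  t=0,i=1
  #.# -> #   bit 5 = 1  t=0,i=7
  #.. -> #   bit 4 = 1  t=0,i=2
  .## -> #   bit 3 = 1  t=0,i=0
  .#. -> #   bit 2 = 1  t=0,i=8
  ..# -> #   bit 1 = 1  t=0,i=4
  ... -> .   bit 0 = 0  t=0,i=3
  bits 01111110 = 126

126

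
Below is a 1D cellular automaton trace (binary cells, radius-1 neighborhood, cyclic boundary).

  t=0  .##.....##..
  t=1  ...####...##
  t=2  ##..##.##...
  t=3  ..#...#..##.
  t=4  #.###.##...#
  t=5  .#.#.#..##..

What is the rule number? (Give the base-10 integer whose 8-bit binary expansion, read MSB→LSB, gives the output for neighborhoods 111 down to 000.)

  nb ###: next=#  (t=1,i=4, bit7=1)
  nb ##.: next=.  (t=0,i=2, bit6=0)
  nb #.#: next=#  (t=2,i=6, bit5=1)
  nb #..: next=#  (t=0,i=3, bit4=1)
  nb .##: next=.  (t=0,i=1, bit3=0)
  nb .#.: next=#  (t=3,i=2, bit2=1)
  nb ..#: next=.  (t=0,i=0, bit1=0)
  nb ...: next=#  (t=0,i=4, bit0=1)
  bits 10110101 = 181

181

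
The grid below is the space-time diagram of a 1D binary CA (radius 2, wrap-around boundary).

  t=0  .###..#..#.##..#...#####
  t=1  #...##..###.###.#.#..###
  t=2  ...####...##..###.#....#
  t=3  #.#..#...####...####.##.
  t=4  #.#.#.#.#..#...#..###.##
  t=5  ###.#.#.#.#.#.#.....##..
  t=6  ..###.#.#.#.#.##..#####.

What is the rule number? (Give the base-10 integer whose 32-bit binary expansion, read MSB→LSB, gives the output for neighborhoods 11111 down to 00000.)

3996399982

  nb #####: next=#  (t=0,i=21, bit31=1)
  nb ####.: next=#  (t=0,i=22, bit30=1)
  nb ###.#: next=#  (t=0,i=23, bit29=1)
  nb ###..: next=.  (t=0,i=3, bit28=0)
  nb ##.##: next=#  (t=0,i=0, bit27=1)
  nb ##.#.: next=#  (t=1,i=15, bit26=1)
  nb ##..#: next=#  (t=0,i=4, bit25=1)
  nb ##...: next=.  (t=1,i=1, bit24=0)
  nb #.###: next=.  (t=0,i=1, bit23=0)
  nb #.##.: next=.  (t=0,i=11, bit22=0)
  nb #.#.#: next=#  (t=1,i=16, bit21=1)
  nb #.#..: next=#  (t=1,i=18, bit20=1)
  nb #..##: next=.  (t=1,i=7, bit19=0)
  nb #..#.: next=#  (t=0,i=5, bit18=1)
  nb #...#: next=.  (t=0,i=17, bit17=0)
  nb #....: next=.  (t=2,i=20, bit16=0)
  nb .####: next=.  (t=0,i=20, bit15=0)
  nb .###.: next=.  (t=0,i=2, bit14=0)
  nb .##.#: next=#  (t=3,i=22, bit13=1)
  nb .##..: next=#  (t=0,i=12, bit12=1)
  nb .#.##: next=#  (t=0,i=10, bit11=1)
  nb .#.#.: next=.  (t=1,i=17, bit10=0)
  nb .#..#: next=.  (t=0,i=7, bit9=0)
  nb .#...: next=#  (t=0,i=16, bit8=1)
  nb ..###: next=.  (t=0,i=19, bit7=0)
  nb ..##.: next=#  (t=1,i=4, bit6=1)
  nb ..#.#: next=#  (t=0,i=9, bit5=1)
  nb ..#..: next=.  (t=0,i=6, bit4=0)
  nb ...##: next=#  (t=0,i=18, bit3=1)
  nb ...#.: next=#  (t=2,i=22, bit2=1)
  nb ....#: next=#  (t=2,i=21, bit1=1)
  nb .....: next=.  (t=5,i=17, bit0=0)
  bits 11101110001101000011100101101110 = 3996399982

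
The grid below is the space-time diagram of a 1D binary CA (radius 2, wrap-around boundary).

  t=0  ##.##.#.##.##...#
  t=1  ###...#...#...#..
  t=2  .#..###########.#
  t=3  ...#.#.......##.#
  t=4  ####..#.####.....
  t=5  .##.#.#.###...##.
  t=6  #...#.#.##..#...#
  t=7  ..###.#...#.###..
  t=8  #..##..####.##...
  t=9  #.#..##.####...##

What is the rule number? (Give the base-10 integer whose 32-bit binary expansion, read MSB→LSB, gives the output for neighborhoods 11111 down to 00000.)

  nb #####: next=.  (t=2,i=6, bit31=0)
  nb ####.: next=#  (t=2,i=13, bit30=1)
  nb ###.#: next=#  (t=0,i=1, bit29=1)
  nb ###..: next=.  (t=1,i=2, bit28=0)
  nb ##.##: next=#  (t=0,i=2, bit27=1)
  nb ##.#.: next=.  (t=0,i=5, bit26=0)
  nb ##..#: next=#  (t=4,i=4, bit25=1)
  nb ##...: next=.  (t=0,i=13, bit24=0)
  nb #.###: next=#  (t=4,i=8, bit23=1)
  nb #.##.: next=.  (t=0,i=3, bit22=0)
  nb #.#.#: next=#  (t=0,i=6, bit21=1)
  nb #.#..: next=.  (t=2,i=1, bit20=0)
  nb #..##: next=#  (t=1,i=16, bit19=1)
  nb #..#.: next=.  (t=4,i=5, bit18=0)
  nb #...#: next=#  (t=0,i=14, bit17=1)
  nb #....: next=.  (t=3,i=7, bit16=0)
  nb .####: next=#  (t=2,i=5, bit15=1)
  nb .###.: next=#  (t=0,i=0, bit14=1)
  nb .##.#: next=.  (t=0,i=4, bit13=0)
  nb .##..: next=.  (t=0,i=12, bit12=0)
  nb .#.##: next=.  (t=0,i=7, bit11=0)
  nb .#.#.: next=.  (t=2,i=0, bit10=0)
  nb .#..#: next=.  (t=1,i=15, bit9=0)
  nb .#...: next=#  (t=1,i=7, bit8=1)
  nb ..###: next=.  (t=0,i=16, bit7=0)
  nb ..##.: next=.  (t=3,i=13, bit6=0)
  nb ..#.#: next=#  (t=3,i=3, bit5=1)
  nb ..#..: next=#  (t=1,i=6, bit4=1)
  nb ...##: next=.  (t=0,i=15, bit3=0)
  nb ...#.: next=#  (t=1,i=5, bit2=1)
  nb ....#: next=#  (t=3,i=11, bit1=1)
  nb .....: next=#  (t=3,i=8, bit0=1)
  bits 01101010101010101100000100110111 = 1789575479

1789575479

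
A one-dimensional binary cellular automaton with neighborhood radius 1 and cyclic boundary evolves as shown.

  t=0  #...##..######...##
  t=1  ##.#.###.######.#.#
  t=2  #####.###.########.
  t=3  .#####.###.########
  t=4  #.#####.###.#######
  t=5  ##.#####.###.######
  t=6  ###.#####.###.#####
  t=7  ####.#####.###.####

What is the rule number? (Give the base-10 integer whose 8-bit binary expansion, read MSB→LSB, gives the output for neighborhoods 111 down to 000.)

246

  ### -> #   bit 7 = 1  t=0,i=9
  ##. -> #   bit 6 = 1  t=0,i=0
  #.# -> #   bit 5 = 1  t=1,i=2
  #.. -> #   bit 4 = 1  t=0,i=1
  .## -> .   bit 3 = 0  t=0,i=4
  .#. -> #   bit 2 = 1  t=1,i=3
  ..# -> #   bit 1 = 1  t=0,i=3
  ... -> .   bit 0 = 0  t=0,i=2
  bits 11110110 = 246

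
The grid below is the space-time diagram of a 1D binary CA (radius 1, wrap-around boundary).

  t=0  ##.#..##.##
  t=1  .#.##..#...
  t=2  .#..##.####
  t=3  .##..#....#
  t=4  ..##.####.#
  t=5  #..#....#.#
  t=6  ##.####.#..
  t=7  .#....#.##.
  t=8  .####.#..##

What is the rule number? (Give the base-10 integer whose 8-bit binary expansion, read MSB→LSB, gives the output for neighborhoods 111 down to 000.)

  ### -> .   bit 7 = 0  t=0,i=0
  ##. -> #   bit 6 = 1  t=0,i=1
  #.# -> .   bit 5 = 0  t=0,i=2
  #.. -> #   bit 4 = 1  t=0,i=4
  .## -> .   bit 3 = 0  t=0,i=6
  .#. -> #   bit 2 = 1  t=0,i=3
  ..# -> .   bit 1 = 0  t=0,i=5
  ... -> #   bit 0 = 1  t=1,i=9
  bits 01010101 = 85

85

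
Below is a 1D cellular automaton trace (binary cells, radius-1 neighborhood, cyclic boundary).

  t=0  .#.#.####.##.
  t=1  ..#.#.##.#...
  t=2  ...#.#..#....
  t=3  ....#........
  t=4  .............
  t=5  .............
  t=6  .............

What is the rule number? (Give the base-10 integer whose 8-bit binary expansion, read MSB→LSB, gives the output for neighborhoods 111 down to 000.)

  [7] ### => #  t=0,i=6
  [6] ##. => .  t=0,i=8
  [5] #.# => #  t=0,i=2
  [4] #.. => .  t=0,i=12
  [3] .## => .  t=0,i=5
  [2] .#. => .  t=0,i=1
  [1] ..# => .  t=0,i=0
  [0] ... => .  t=1,i=0
  bits 10100000 = 160

160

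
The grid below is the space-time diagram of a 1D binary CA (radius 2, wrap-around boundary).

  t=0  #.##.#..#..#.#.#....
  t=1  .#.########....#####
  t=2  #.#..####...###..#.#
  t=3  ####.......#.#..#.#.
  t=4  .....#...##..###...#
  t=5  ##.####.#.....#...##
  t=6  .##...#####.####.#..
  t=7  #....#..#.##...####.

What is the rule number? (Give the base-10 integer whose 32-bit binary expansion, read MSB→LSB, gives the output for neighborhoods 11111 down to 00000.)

  #####|#  b31=1 t=1,i=5
  ####.|.  b30=0 t=1,i=9
  ###.#|#  b29=1 t=1,i=19
  ###..|.  b28=0 t=1,i=10
  ##.##|#  b27=1 t=5,i=2
  ##.#.|#  b26=1 t=0,i=4
  ##..#|.  b25=0 t=2,i=15
  ##...|.  b24=0 t=1,i=11
  #.###|.  b23=0 t=1,i=3
  #.##.|.  b22=0 t=0,i=2
  #.#.#|.  b21=0 t=0,i=13
  #.#..|#  b20=1 t=0,i=5
  #..##|.  b19=0 t=2,i=4
  #..#.|#  b18=1 t=0,i=7
  #...#|.  b17=0 t=2,i=10
  #....|#  b16=1 t=0,i=17
  .####|.  b15=0 t=1,i=4
  .###.|#  b14=1 t=2,i=13
  .##.#|#  b13=1 t=0,i=3
  .##..|.  b12=0 t=4,i=10
  .#.##|#  b11=1 t=0,i=1
  .#.#.|.  b10=0 t=0,i=12
  .#..#|#  b9=1 t=0,i=6
  .#...|#  b8=1 t=0,i=16
  ..###|.  b7=0 t=1,i=15
  ..##.|.  b6=0 t=4,i=9
  ..#.#|.  b5=0 t=0,i=0
  ..#..|#  b4=1 t=0,i=8
  ...##|#  b3=1 t=1,i=14
  ...#.|#  b2=1 t=0,i=19
  ....#|#  b1=1 t=0,i=18
  .....|.  b0=0 t=3,i=6
  bits 10101100000101010110101100011110 = 2887084830

2887084830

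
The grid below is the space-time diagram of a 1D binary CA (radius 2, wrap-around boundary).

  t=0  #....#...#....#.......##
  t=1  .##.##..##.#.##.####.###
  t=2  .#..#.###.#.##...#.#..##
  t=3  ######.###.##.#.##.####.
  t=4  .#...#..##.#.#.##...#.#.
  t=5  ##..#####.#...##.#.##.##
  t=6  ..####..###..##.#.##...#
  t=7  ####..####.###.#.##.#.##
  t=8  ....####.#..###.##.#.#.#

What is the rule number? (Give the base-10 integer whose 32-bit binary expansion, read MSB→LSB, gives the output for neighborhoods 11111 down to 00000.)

660458237

  #####|.  b31=0 t=3,i=2
  ####.|.  b30=0 t=1,i=18
  ###.#|#  b29=1 t=1,i=19
  ###..|.  b28=0 t=0,i=0
  ##.##|.  b27=0 t=1,i=0
  ##.#.|#  b26=1 t=1,i=10
  ##..#|#  b25=1 t=1,i=6
  ##...|#  b24=1 t=0,i=1
  #.###|.  b23=0 t=1,i=16
  #.##.|#  b22=1 t=1,i=1
  #.#.#|.  b21=0 t=1,i=11
  #.#..|#  b20=1 t=2,i=1
  #..##|#  b19=1 t=1,i=7
  #..#.|#  b18=1 t=2,i=3
  #...#|.  b17=0 t=0,i=7
  #....|#  b16=1 t=0,i=2
  .####|#  b15=1 t=1,i=17
  .###.|#  b14=1 t=0,i=23
  .##.#|.  b13=0 t=1,i=2
  .##..|.  b12=0 t=1,i=5
  .#.##|#  b11=1 t=1,i=12
  .#.#.|.  b10=0 t=2,i=18
  .#..#|#  b9=1 t=2,i=2
  .#...|.  b8=0 t=0,i=6
  ..###|#  b7=1 t=0,i=22
  ..##.|#  b6=1 t=1,i=8
  ..#.#|#  b5=1 t=2,i=4
  ..#..|#  b4=1 t=0,i=5
  ...##|#  b3=1 t=0,i=21
  ...#.|#  b2=1 t=0,i=4
  ....#|.  b1=0 t=0,i=3
  .....|#  b0=1 t=0,i=17
  bits 00100111010111011100101011111101 = 660458237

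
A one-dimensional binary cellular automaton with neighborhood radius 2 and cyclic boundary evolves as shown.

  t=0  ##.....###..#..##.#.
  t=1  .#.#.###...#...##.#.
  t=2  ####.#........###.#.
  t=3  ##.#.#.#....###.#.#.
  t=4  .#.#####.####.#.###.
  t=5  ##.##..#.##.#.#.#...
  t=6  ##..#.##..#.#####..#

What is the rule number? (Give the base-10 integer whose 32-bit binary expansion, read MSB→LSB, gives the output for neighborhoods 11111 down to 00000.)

  nb #####: next=.  (t=4,i=5, bit31=0)
  nb ####.: next=.  (t=2,i=2, bit30=0)
  nb ###.#: next=#  (t=2,i=3, bit29=1)
  nb ###..: next=.  (t=0,i=9, bit28=0)
  nb ##.##: next=.  (t=4,i=8, bit27=0)
  nb ##.#.: next=.  (t=0,i=17, bit26=0)
  nb ##..#: next=.  (t=0,i=10, bit25=0)
  nb ##...: next=.  (t=0,i=2, bit24=0)
  nb #.###: next=#  (t=1,i=5, bit23=1)
  nb #.##.: next=.  (t=0,i=0, bit22=0)
  nb #.#.#: next=#  (t=0,i=18, bit21=1)
  nb #.#..: next=#  (t=1,i=18, bit20=1)
  nb #..##: next=.  (t=0,i=14, bit19=0)
  nb #..#.: next=#  (t=0,i=11, bit18=1)
  nb #...#: next=.  (t=1,i=9, bit17=0)
  nb #....: next=#  (t=0,i=3, bit16=1)
  nb .####: next=#  (t=2,i=1, bit15=1)
  nb .###.: next=.  (t=0,i=8, bit14=0)
  nb .##.#: next=#  (t=0,i=16, bit13=1)
  nb .##..: next=#  (t=0,i=1, bit12=1)
  nb .#.##: next=.  (t=0,i=19, bit11=0)
  nb .#.#.: next=#  (t=1,i=2, bit10=1)
  nb .#..#: next=.  (t=0,i=13, bit9=0)
  nb .#...: next=.  (t=1,i=12, bit8=0)
  nb ..###: next=#  (t=0,i=7, bit7=1)
  nb ..##.: next=#  (t=0,i=15, bit6=1)
  nb ..#.#: next=#  (t=1,i=1, bit5=1)
  nb ..#..: next=.  (t=0,i=12, bit4=0)
  nb ...##: next=#  (t=0,i=6, bit3=1)
  nb ...#.: next=.  (t=1,i=10, bit2=0)
  nb ....#: next=#  (t=0,i=5, bit1=1)
  nb .....: next=.  (t=0,i=4, bit0=0)
  bits 00100000101101011011010011101010 = 548779242

548779242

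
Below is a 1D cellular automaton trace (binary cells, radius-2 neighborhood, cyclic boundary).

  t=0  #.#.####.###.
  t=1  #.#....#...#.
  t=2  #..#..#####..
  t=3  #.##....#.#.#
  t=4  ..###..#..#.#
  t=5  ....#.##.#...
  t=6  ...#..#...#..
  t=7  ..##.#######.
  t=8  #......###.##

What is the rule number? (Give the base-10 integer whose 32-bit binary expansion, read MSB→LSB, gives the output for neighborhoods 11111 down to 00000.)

  [31] ##### => #  t=2,i=8
  [30] ####. => .  t=0,i=6
  [29] ###.# => #  t=0,i=7
  [28] ###.. => #  t=2,i=10
  [27] ##.## => .  t=0,i=8
  [26] ##.#. => .  t=0,i=12
  [25] ##..# => .  t=2,i=11
  [24] ##... => #  t=3,i=4
  [23] #.### => .  t=0,i=4
  [22] #.##. => #  t=3,i=2
  [21] #.#.# => #  t=0,i=0
  [20] #.#.. => .  t=1,i=2
  [19] #..## => .  t=2,i=5
  [18] #..#. => #  t=2,i=2
  [17] #...# => #  t=1,i=9
  [16] #.... => .  t=1,i=4
  [15] .#### => .  t=0,i=5
  [14] .###. => .  t=0,i=10
  [13] .##.# => .  t=3,i=0
  [12] .##.. => #  t=3,i=3
  [11] .#.## => .  t=0,i=3
  [10] .#.#. => .  t=0,i=1
  [9] .#..# => .  t=2,i=1
  [8] .#... => #  t=1,i=3
  [7] ..### => .  t=2,i=6
  [6] ..##. => .  t=7,i=2
  [5] ..#.# => .  t=1,i=11
  [4] ..#.. => #  t=1,i=7
  [3] ...## => .  t=7,i=1
  [2] ...#. => #  t=1,i=6
  [1] ....# => .  t=1,i=5
  [0] ..... => .  t=5,i=0
  bits 10110001011001100001000100010100 = 2976256276

2976256276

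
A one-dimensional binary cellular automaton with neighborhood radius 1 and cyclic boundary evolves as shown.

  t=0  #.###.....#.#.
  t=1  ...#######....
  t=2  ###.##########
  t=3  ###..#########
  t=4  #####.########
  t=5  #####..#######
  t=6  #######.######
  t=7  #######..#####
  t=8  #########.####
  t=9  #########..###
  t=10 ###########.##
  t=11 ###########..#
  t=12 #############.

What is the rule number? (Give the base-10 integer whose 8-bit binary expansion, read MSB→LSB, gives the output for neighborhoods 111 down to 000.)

211

  [7] ### => #  t=0,i=3
  [6] ##. => #  t=0,i=4
  [5] #.# => .  t=0,i=1
  [4] #.. => #  t=0,i=5
  [3] .## => .  t=0,i=2
  [2] .#. => .  t=0,i=0
  [1] ..# => #  t=0,i=9
  [0] ... => #  t=0,i=6
  bits 11010011 = 211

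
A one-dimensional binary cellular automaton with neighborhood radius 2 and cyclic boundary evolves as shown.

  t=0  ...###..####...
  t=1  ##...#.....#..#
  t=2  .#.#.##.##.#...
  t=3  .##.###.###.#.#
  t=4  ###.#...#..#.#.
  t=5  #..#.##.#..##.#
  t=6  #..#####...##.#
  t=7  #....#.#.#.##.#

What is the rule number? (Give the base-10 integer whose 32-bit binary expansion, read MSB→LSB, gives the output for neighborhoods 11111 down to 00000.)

2495757683

  [31] ##### => #  t=6,i=5
  [30] ####. => .  t=0,i=10
  [29] ###.# => .  t=3,i=6
  [28] ###.. => #  t=0,i=5
  [27] ##.## => .  t=2,i=7
  [26] ##.#. => #  t=2,i=10
  [25] ##..# => .  t=0,i=6
  [24] ##... => .  t=0,i=12
  [23] #.### => #  t=3,i=4
  [22] #.##. => #  t=2,i=5
  [21] #.#.# => .  t=2,i=3
  [20] #.#.. => .  t=2,i=11
  [19] #..## => .  t=0,i=7
  [18] #..#. => .  t=4,i=10
  [17] #...# => #  t=1,i=3
  [16] #.... => .  t=0,i=13
  [15] .#### => .  t=0,i=9
  [14] .###. => .  t=0,i=4
  [13] .##.# => #  t=2,i=6
  [12] .##.. => #  t=5,i=0
  [11] .#.## => #  t=2,i=4
  [10] .#.#. => #  t=2,i=2
  [9] .#..# => .  t=1,i=12
  [8] .#... => #  t=1,i=6
  [7] ..### => .  t=0,i=3
  [6] ..##. => #  t=5,i=11
  [5] ..#.# => #  t=2,i=1
  [4] ..#.. => #  t=1,i=5
  [3] ...## => .  t=0,i=2
  [2] ...#. => .  t=1,i=4
  [1] ....# => #  t=0,i=1
  [0] ..... => #  t=0,i=0
  bits 10010100110000100011110101110011 = 2495757683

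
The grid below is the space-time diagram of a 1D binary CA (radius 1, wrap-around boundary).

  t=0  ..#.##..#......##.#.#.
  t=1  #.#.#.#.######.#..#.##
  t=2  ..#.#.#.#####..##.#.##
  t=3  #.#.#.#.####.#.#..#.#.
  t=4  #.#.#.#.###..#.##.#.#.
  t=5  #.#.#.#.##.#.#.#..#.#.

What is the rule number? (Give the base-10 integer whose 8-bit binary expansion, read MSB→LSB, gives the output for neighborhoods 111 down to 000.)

157

  [7] ### => #  t=1,i=9
  [6] ##. => .  t=0,i=5
  [5] #.# => .  t=0,i=3
  [4] #.. => #  t=0,i=6
  [3] .## => #  t=0,i=4
  [2] .#. => #  t=0,i=2
  [1] ..# => .  t=0,i=1
  [0] ... => #  t=0,i=0
  bits 10011101 = 157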